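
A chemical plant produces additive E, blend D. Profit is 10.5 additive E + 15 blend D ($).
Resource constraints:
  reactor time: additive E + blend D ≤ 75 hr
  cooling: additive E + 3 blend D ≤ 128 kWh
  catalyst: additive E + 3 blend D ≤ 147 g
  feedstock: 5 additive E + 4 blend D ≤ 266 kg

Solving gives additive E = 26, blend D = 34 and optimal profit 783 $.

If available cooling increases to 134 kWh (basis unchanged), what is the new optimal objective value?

801

Check each constraint at x*: reactor time 60/75 (slack 15); cooling 128/128 (tight); catalyst 128/147 (slack 19); feedstock 266/266 (tight).
Since reactor time, catalyst are not tight, their duals are 0.
Dual feasibility on the basic columns requires 1·y_cooling + 5·y_feedstock = 10.5, 3·y_cooling + 4·y_feedstock = 15.
→ y_cooling = 3 and y_feedstock = 1.5.
Δz = y_cooling·Δb = 3 × (6) = 18, so new z* = 783 + 18 = 801.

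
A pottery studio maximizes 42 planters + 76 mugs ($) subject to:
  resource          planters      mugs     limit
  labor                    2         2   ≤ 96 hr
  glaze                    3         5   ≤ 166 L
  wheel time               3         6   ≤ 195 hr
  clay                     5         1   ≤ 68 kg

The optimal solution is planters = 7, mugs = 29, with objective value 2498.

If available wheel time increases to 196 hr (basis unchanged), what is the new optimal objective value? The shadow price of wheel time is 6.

Δb = 1, so new z* = 2498 + (6)·(1) = 2498 + 6 = 2504.

2504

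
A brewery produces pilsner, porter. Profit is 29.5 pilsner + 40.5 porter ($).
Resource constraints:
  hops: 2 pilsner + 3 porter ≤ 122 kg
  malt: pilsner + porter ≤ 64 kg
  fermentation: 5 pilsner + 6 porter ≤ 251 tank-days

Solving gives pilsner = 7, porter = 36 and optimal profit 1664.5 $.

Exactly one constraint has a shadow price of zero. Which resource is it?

malt

hops: 122/122 (binding)
malt: 43/64 (slack 21)
fermentation: 251/251 (binding)
By complementary slackness, a constraint with positive slack has shadow price 0 → malt.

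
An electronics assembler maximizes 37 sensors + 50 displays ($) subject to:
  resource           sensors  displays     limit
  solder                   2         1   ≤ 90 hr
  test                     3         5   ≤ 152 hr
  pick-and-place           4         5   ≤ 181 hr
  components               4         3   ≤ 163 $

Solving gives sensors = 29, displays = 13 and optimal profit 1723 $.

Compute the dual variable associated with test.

Binding: test and pick-and-place. Non-binding: solder (19 unused), components (8 unused).
Slack constraints have shadow price 0 (complementary slackness).
From A_Bᵀ y = c: 3·y_test + 4·y_pick-and-place = 37; 5·y_test + 5·y_pick-and-place = 50.
→ y_test = 3 and y_pick-and-place = 7.
Shadow price of test = 3.

3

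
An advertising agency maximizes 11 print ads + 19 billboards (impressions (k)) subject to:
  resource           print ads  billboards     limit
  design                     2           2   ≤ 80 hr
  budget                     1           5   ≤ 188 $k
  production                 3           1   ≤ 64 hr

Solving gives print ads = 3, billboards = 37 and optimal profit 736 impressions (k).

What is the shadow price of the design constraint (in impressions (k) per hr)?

4.5

Check each constraint at x*: design 80/80 (tight); budget 188/188 (tight); production 46/64 (slack 18).
Slack constraints have shadow price 0 (complementary slackness).
Dual feasibility on the basic columns requires 2·y_design + 1·y_budget = 11, 2·y_design + 5·y_budget = 19.
Solving: y_design = 4.5, y_budget = 2.
Shadow price of design = 4.5.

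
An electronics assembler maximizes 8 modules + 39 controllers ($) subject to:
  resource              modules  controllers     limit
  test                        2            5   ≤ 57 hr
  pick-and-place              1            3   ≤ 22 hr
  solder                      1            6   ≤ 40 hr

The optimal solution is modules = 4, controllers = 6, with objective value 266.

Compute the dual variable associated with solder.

At the optimum: test uses 38 of 57 (slack = 19); pick-and-place uses 22 of 22 (binding); solder uses 40 of 40 (binding).
Slack constraints have shadow price 0 (complementary slackness).
Dual feasibility on the basic columns requires 1·y_pick-and-place + 1·y_solder = 8, 3·y_pick-and-place + 6·y_solder = 39.
→ y_pick-and-place = 3 and y_solder = 5.
Shadow price of solder = 5.

5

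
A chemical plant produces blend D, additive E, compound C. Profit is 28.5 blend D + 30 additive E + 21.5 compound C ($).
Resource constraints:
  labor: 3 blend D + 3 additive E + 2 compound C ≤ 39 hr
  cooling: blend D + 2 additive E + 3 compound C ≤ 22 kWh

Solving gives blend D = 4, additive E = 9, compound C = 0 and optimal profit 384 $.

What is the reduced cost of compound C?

-1

Both labor and cooling are binding at x*.
The binding rows give the dual system: 3·y_labor + 1·y_cooling = 28.5 and 3·y_labor + 2·y_cooling = 30.
→ y_labor = 9 and y_cooling = 1.5.
Reduced cost of compound C: c₃ − yᵀa₃ = 21.5 − (9·2 + 1.5·3) = 21.5 − 22.5 = -1.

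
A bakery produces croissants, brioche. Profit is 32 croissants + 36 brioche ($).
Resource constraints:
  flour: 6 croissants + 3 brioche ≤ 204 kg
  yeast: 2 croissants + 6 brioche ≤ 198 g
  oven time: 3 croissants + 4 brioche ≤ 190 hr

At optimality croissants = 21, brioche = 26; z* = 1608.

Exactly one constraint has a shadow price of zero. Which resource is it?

oven time

flour: 204/204 (binding)
yeast: 198/198 (binding)
oven time: 167/190 (slack 23)
By complementary slackness, a constraint with positive slack has shadow price 0 → oven time.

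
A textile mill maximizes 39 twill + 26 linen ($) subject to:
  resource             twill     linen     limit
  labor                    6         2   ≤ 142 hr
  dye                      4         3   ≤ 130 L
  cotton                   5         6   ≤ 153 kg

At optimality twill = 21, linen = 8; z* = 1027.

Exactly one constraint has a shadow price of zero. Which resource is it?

labor: 142/142 (binding)
dye: 108/130 (slack 22)
cotton: 153/153 (binding)
By complementary slackness, a constraint with positive slack has shadow price 0 → dye.

dye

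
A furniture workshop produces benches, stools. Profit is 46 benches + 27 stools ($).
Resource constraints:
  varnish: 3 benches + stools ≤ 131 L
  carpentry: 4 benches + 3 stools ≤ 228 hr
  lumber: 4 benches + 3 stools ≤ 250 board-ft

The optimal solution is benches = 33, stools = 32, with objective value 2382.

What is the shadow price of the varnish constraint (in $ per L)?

At the optimum: varnish uses 131 of 131 (binding); carpentry uses 228 of 228 (binding); lumber uses 228 of 250 (slack = 22).
Slack constraints have shadow price 0 (complementary slackness).
Dual feasibility on the basic columns requires 3·y_varnish + 4·y_carpentry = 46, 1·y_varnish + 3·y_carpentry = 27.
This yields shadow prices y_varnish = 6, y_carpentry = 7.
Shadow price of varnish = 6.

6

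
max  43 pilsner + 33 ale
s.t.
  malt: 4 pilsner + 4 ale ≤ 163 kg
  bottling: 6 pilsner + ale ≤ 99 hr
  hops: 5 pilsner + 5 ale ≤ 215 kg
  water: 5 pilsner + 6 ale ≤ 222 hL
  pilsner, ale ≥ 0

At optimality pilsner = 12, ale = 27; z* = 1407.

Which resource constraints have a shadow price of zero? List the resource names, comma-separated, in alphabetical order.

hops, malt

malt: 156/163 (slack 7)
bottling: 99/99 (binding)
hops: 195/215 (slack 20)
water: 222/222 (binding)
By complementary slackness, a constraint with positive slack has shadow price 0 → hops, malt.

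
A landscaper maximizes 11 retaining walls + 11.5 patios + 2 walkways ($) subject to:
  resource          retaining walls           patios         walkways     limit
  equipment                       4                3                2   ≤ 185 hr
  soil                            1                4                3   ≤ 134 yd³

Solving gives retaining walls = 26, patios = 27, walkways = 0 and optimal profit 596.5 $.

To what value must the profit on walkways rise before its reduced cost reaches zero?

8

At the optimum: equipment uses 185 of 185 (binding); soil uses 134 of 134 (binding).
Dual feasibility on the basic columns requires 4·y_equipment + 1·y_soil = 11, 3·y_equipment + 4·y_soil = 11.5.
→ y_equipment = 2.5 and y_soil = 1.
walkways enters the basis when its profit ≥ yᵀa₃ = 2.5·2 + 1·3 = 8.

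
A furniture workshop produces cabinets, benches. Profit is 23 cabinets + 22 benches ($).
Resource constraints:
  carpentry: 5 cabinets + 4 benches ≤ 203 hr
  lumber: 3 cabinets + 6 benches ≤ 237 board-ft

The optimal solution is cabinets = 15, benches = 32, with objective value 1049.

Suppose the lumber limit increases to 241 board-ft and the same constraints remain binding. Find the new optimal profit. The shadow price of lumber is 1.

1053

Δb = 4, so new z* = 1049 + (1)·(4) = 1049 + 4 = 1053.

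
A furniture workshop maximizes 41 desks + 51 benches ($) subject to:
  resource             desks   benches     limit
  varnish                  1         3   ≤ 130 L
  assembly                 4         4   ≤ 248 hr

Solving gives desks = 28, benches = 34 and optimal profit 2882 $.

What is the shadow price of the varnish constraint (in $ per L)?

5

Both varnish and assembly are binding at x*.
From A_Bᵀ y = c: 1·y_varnish + 4·y_assembly = 41; 3·y_varnish + 4·y_assembly = 51.
Solving: y_varnish = 5, y_assembly = 9.
Shadow price of varnish = 5.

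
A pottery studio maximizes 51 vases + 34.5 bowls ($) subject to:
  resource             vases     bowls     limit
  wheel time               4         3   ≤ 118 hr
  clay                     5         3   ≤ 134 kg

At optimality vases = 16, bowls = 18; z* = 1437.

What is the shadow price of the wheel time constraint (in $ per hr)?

Both wheel time and clay are binding at x*.
The binding rows give the dual system: 4·y_wheel time + 5·y_clay = 51 and 3·y_wheel time + 3·y_clay = 34.5.
This yields shadow prices y_wheel time = 6.5, y_clay = 5.
Shadow price of wheel time = 6.5.

6.5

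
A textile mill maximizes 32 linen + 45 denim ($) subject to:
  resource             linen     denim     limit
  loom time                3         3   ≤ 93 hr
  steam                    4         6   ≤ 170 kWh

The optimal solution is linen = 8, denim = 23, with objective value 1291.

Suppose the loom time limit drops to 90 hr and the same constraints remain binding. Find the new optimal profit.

1285

Both loom time and steam are binding at x*.
Dual feasibility on the basic columns requires 3·y_loom time + 4·y_steam = 32, 3·y_loom time + 6·y_steam = 45.
→ y_loom time = 2 and y_steam = 6.5.
Δz = y_loom time·Δb = 2 × (-3) = -6, so new z* = 1291 − 6 = 1285.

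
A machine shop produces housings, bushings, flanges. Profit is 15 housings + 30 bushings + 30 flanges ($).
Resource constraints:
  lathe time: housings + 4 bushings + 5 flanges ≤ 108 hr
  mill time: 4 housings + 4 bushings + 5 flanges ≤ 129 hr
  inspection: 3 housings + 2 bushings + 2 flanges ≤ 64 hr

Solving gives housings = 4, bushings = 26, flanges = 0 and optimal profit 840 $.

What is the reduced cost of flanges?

Check each constraint at x*: lathe time 108/108 (tight); mill time 120/129 (slack 9); inspection 64/64 (tight).
Since mill time is not tight, its dual is 0.
The binding rows give the dual system: 1·y_lathe time + 3·y_inspection = 15 and 4·y_lathe time + 2·y_inspection = 30.
→ y_lathe time = 6 and y_inspection = 3.
Reduced cost of flanges: c₃ − yᵀa₃ = 30 − (6·5 + 3·2) = 30 − 36 = -6.

-6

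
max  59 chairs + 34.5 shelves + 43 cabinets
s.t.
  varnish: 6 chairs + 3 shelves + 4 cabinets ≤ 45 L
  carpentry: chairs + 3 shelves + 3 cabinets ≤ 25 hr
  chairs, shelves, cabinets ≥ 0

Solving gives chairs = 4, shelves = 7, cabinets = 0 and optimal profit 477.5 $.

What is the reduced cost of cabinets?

Check each constraint at x*: varnish 45/45 (tight); carpentry 25/25 (tight).
Dual feasibility on the basic columns requires 6·y_varnish + 1·y_carpentry = 59, 3·y_varnish + 3·y_carpentry = 34.5.
Solving: y_varnish = 9.5, y_carpentry = 2.
Reduced cost of cabinets: c₃ − yᵀa₃ = 43 − (9.5·4 + 2·3) = 43 − 44 = -1.

-1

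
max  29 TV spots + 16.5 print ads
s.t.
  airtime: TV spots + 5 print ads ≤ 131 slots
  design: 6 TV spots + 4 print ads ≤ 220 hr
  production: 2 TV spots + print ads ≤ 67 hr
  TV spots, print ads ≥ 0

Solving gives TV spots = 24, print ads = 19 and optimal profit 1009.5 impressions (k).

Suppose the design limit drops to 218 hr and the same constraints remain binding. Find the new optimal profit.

At the optimum: airtime uses 119 of 131 (slack = 12); design uses 220 of 220 (binding); production uses 67 of 67 (binding).
By complementary slackness, y = 0 for the non-binding constraint.
From A_Bᵀ y = c: 6·y_design + 2·y_production = 29; 4·y_design + 1·y_production = 16.5.
Solving: y_design = 2, y_production = 8.5.
Δz = y_design·Δb = 2 × (-2) = -4, so new z* = 1009.5 − 4 = 1005.5.

1005.5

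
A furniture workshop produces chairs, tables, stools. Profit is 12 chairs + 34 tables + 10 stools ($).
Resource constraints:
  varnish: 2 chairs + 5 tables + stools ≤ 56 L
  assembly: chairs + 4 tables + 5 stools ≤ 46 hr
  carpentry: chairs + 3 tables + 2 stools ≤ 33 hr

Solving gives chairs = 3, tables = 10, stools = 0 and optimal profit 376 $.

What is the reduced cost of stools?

Check each constraint at x*: varnish 56/56 (tight); assembly 43/46 (slack 3); carpentry 33/33 (tight).
Since assembly is not tight, its dual is 0.
From A_Bᵀ y = c: 2·y_varnish + 1·y_carpentry = 12; 5·y_varnish + 3·y_carpentry = 34.
→ y_varnish = 2 and y_carpentry = 8.
Reduced cost of stools: c₃ − yᵀa₃ = 10 − (2·1 + 8·2) = 10 − 18 = -8.

-8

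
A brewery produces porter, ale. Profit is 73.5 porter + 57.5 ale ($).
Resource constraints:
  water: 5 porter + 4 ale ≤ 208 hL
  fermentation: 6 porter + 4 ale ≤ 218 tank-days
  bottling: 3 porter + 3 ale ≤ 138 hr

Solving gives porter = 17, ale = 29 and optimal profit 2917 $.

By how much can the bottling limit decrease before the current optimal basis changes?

Binding constraints: fermentation, bottling. The basis is B = [[6,4],[3,3]] with det 6.
Per unit decrease in bottling, x* moves by d = (0.6667, -1).
The basis stays optimal until ale reaches 0; allowable decrease = 29 hr.

29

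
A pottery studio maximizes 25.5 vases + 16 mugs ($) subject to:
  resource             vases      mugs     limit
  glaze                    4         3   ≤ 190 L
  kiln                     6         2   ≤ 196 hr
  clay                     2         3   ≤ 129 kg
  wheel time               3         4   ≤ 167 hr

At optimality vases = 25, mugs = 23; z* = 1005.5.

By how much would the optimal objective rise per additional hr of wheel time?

Binding: kiln and wheel time. Non-binding: glaze (21 unused), clay (10 unused).
Since glaze, clay are not tight, their duals are 0.
Dual feasibility on the basic columns requires 6·y_kiln + 3·y_wheel time = 25.5, 2·y_kiln + 4·y_wheel time = 16.
This yields shadow prices y_kiln = 3, y_wheel time = 2.5.
Shadow price of wheel time = 2.5.

2.5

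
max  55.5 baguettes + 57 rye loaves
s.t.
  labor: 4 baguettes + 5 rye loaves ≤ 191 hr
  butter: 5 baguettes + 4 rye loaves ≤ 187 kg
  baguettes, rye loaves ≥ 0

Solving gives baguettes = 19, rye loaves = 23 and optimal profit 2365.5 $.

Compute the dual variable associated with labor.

Both labor and butter are binding at x*.
The binding rows give the dual system: 4·y_labor + 5·y_butter = 55.5 and 5·y_labor + 4·y_butter = 57.
→ y_labor = 7 and y_butter = 5.5.
Shadow price of labor = 7.

7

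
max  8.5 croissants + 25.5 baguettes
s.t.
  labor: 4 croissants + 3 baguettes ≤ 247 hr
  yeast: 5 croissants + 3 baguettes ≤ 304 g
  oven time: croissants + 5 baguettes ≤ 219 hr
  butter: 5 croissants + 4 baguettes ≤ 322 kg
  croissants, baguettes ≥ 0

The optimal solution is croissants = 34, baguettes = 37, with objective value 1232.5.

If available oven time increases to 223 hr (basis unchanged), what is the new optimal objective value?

1250.5

Binding: labor and oven time. Non-binding: yeast (23 unused), butter (4 unused).
By complementary slackness, y = 0 for the non-binding constraints.
The binding rows give the dual system: 4·y_labor + 1·y_oven time = 8.5 and 3·y_labor + 5·y_oven time = 25.5.
This yields shadow prices y_labor = 1, y_oven time = 4.5.
Δz = y_oven time·Δb = 4.5 × (4) = 18, so new z* = 1232.5 + 18 = 1250.5.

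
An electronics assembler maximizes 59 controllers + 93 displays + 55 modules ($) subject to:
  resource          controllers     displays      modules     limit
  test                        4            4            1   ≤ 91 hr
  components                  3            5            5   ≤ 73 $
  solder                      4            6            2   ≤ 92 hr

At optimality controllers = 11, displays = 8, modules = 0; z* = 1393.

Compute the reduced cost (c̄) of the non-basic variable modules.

-6

Binding: components and solder. Non-binding: test (15 unused).
Slack constraints have shadow price 0 (complementary slackness).
The binding rows give the dual system: 3·y_components + 4·y_solder = 59 and 5·y_components + 6·y_solder = 93.
→ y_components = 9 and y_solder = 8.
Reduced cost of modules: c₃ − yᵀa₃ = 55 − (9·5 + 8·2) = 55 − 61 = -6.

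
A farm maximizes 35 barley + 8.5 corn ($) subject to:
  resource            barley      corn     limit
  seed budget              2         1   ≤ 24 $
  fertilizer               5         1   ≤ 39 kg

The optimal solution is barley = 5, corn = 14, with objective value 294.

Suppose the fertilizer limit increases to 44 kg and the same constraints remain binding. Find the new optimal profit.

324

Both seed budget and fertilizer are binding at x*.
From A_Bᵀ y = c: 2·y_seed budget + 5·y_fertilizer = 35; 1·y_seed budget + 1·y_fertilizer = 8.5.
Solving: y_seed budget = 2.5, y_fertilizer = 6.
Δz = y_fertilizer·Δb = 6 × (5) = 30, so new z* = 294 + 30 = 324.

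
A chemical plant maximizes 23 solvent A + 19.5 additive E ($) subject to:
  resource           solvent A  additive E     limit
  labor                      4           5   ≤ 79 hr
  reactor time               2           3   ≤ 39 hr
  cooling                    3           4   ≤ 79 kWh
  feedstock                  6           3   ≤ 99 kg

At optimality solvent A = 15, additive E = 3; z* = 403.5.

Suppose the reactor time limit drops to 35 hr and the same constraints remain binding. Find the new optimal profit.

387.5

Binding: reactor time and feedstock. Non-binding: labor (4 unused), cooling (22 unused).
Since labor, cooling are not tight, their duals are 0.
The binding rows give the dual system: 2·y_reactor time + 6·y_feedstock = 23 and 3·y_reactor time + 3·y_feedstock = 19.5.
→ y_reactor time = 4 and y_feedstock = 2.5.
Δz = y_reactor time·Δb = 4 × (-4) = -16, so new z* = 403.5 − 16 = 387.5.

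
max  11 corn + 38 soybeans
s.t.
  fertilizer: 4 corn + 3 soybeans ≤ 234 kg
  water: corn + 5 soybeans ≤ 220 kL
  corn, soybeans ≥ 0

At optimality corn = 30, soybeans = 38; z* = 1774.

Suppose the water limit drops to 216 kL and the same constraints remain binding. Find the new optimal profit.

Both fertilizer and water are binding at x*.
The binding rows give the dual system: 4·y_fertilizer + 1·y_water = 11 and 3·y_fertilizer + 5·y_water = 38.
Solving: y_fertilizer = 1, y_water = 7.
Δz = y_water·Δb = 7 × (-4) = -28, so new z* = 1774 − 28 = 1746.

1746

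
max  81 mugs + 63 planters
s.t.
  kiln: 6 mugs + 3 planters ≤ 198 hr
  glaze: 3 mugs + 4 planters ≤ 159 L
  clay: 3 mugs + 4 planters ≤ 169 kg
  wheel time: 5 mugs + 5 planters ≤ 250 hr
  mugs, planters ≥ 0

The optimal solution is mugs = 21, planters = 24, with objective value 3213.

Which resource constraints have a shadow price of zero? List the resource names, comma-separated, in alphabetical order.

clay, wheel time

kiln: 198/198 (binding)
glaze: 159/159 (binding)
clay: 159/169 (slack 10)
wheel time: 225/250 (slack 25)
By complementary slackness, a constraint with positive slack has shadow price 0 → clay, wheel time.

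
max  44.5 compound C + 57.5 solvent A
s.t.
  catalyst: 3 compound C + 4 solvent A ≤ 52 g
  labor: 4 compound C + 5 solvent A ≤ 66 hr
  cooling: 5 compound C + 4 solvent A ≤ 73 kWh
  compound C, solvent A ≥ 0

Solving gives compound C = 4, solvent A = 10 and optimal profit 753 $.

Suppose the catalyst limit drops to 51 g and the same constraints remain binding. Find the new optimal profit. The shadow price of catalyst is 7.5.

Δb = -1, so new z* = 753 + (7.5)·(-1) = 753 − 7.5 = 745.5.

745.5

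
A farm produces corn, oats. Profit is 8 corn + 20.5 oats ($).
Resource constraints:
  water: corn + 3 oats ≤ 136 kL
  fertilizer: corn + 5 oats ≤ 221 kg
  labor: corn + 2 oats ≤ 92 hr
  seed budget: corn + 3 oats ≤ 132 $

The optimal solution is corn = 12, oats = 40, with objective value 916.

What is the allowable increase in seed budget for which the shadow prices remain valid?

3

Binding constraints: labor, seed budget. The basis is B = [[1,2],[1,3]] with det 1.
Per unit increase in seed budget, x* moves by d = (-2, 1).
The basis stays optimal until fertilizer becomes binding; allowable increase = 3 $.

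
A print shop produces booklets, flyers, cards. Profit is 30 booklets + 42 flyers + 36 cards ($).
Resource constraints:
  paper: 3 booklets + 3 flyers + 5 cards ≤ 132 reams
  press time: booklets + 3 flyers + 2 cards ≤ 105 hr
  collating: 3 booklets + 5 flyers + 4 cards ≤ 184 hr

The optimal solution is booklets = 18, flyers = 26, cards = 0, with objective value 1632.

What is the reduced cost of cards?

Binding: paper and collating. Non-binding: press time (9 unused).
Slack constraints have shadow price 0 (complementary slackness).
Dual feasibility on the basic columns requires 3·y_paper + 3·y_collating = 30, 3·y_paper + 5·y_collating = 42.
This yields shadow prices y_paper = 4, y_collating = 6.
Reduced cost of cards: c₃ − yᵀa₃ = 36 − (4·5 + 6·4) = 36 − 44 = -8.

-8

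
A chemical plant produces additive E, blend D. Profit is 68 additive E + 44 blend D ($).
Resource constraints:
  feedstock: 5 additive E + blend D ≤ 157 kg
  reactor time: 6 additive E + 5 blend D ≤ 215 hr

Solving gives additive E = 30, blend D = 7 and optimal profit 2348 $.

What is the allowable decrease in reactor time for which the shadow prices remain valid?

26.6

Binding constraints: feedstock, reactor time. The basis is B = [[5,1],[6,5]] with det 19.
Per unit decrease in reactor time, x* moves by d = (0.0526, -0.2632).
The basis stays optimal until blend D reaches 0; allowable decrease = 26.6 hr.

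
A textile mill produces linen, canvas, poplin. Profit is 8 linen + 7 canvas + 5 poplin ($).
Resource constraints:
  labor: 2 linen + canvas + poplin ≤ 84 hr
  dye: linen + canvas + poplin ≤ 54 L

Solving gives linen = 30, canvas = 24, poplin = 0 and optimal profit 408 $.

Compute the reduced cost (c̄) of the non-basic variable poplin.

-2

At the optimum: labor uses 84 of 84 (binding); dye uses 54 of 54 (binding).
From A_Bᵀ y = c: 2·y_labor + 1·y_dye = 8; 1·y_labor + 1·y_dye = 7.
Solving: y_labor = 1, y_dye = 6.
Reduced cost of poplin: c₃ − yᵀa₃ = 5 − (1·1 + 6·1) = 5 − 7 = -2.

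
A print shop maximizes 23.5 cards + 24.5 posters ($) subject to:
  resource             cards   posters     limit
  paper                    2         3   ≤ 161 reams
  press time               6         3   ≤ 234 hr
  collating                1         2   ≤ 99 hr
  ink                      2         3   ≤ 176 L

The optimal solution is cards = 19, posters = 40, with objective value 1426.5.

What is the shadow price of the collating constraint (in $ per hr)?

At the optimum: paper uses 158 of 161 (slack = 3); press time uses 234 of 234 (binding); collating uses 99 of 99 (binding); ink uses 158 of 176 (slack = 18).
Slack constraints have shadow price 0 (complementary slackness).
Dual feasibility on the basic columns requires 6·y_press time + 1·y_collating = 23.5, 3·y_press time + 2·y_collating = 24.5.
This yields shadow prices y_press time = 2.5, y_collating = 8.5.
Shadow price of collating = 8.5.

8.5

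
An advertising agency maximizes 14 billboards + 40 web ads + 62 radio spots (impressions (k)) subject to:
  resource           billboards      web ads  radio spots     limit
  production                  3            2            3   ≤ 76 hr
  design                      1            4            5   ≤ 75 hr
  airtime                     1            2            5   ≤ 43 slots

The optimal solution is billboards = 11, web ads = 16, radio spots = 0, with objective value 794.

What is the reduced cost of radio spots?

-8

Check each constraint at x*: production 65/76 (slack 11); design 75/75 (tight); airtime 43/43 (tight).
Since production is not tight, its dual is 0.
From A_Bᵀ y = c: 1·y_design + 1·y_airtime = 14; 4·y_design + 2·y_airtime = 40.
→ y_design = 6 and y_airtime = 8.
Reduced cost of radio spots: c₃ − yᵀa₃ = 62 − (6·5 + 8·5) = 62 − 70 = -8.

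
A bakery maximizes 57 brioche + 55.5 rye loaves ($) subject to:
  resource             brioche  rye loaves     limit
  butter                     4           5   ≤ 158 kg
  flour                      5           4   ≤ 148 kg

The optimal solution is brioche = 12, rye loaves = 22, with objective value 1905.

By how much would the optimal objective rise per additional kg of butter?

5.5

At the optimum: butter uses 158 of 158 (binding); flour uses 148 of 148 (binding).
Dual feasibility on the basic columns requires 4·y_butter + 5·y_flour = 57, 5·y_butter + 4·y_flour = 55.5.
→ y_butter = 5.5 and y_flour = 7.
Shadow price of butter = 5.5.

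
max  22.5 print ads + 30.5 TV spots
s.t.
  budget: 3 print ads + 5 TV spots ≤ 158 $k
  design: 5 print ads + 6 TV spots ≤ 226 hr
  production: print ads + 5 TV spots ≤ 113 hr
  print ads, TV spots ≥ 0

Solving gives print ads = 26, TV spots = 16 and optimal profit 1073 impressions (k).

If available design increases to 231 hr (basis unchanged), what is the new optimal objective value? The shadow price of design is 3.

1088

Δb = 5, so new z* = 1073 + (3)·(5) = 1073 + 15 = 1088.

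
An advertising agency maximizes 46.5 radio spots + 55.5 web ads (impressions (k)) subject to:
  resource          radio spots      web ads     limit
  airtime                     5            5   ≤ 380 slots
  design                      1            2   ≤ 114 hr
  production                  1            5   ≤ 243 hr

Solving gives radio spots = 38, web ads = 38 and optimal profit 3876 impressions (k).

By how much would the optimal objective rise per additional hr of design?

9

Binding: airtime and design. Non-binding: production (15 unused).
Slack constraints have shadow price 0 (complementary slackness).
Dual feasibility on the basic columns requires 5·y_airtime + 1·y_design = 46.5, 5·y_airtime + 2·y_design = 55.5.
Solving: y_airtime = 7.5, y_design = 9.
Shadow price of design = 9.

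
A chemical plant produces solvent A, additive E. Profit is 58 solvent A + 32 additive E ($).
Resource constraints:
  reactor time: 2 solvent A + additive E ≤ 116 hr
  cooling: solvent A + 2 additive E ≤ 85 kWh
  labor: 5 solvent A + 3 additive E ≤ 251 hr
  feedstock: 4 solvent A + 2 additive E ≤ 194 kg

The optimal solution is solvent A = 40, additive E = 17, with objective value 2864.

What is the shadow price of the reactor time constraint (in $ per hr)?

0

Check each constraint at x*: reactor time 97/116 (slack 19); cooling 74/85 (slack 11); labor 251/251 (tight); feedstock 194/194 (tight).
Since reactor time, cooling are not tight, their duals are 0.
The binding rows give the dual system: 5·y_labor + 4·y_feedstock = 58 and 3·y_labor + 2·y_feedstock = 32.
→ y_labor = 6 and y_feedstock = 7.
Shadow price of reactor time = 0.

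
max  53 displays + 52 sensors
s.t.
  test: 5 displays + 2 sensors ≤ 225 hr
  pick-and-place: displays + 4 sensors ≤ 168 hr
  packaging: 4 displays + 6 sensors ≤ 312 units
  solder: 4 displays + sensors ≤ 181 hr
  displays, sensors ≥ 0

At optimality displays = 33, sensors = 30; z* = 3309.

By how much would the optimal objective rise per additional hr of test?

5

Check each constraint at x*: test 225/225 (tight); pick-and-place 153/168 (slack 15); packaging 312/312 (tight); solder 162/181 (slack 19).
By complementary slackness, y = 0 for the non-binding constraints.
The binding rows give the dual system: 5·y_test + 4·y_packaging = 53 and 2·y_test + 6·y_packaging = 52.
→ y_test = 5 and y_packaging = 7.
Shadow price of test = 5.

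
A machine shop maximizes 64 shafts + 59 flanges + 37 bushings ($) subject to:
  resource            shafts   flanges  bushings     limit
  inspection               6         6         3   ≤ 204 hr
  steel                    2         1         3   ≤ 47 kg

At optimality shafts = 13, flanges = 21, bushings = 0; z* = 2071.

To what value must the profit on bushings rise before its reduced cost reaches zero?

Both inspection and steel are binding at x*.
From A_Bᵀ y = c: 6·y_inspection + 2·y_steel = 64; 6·y_inspection + 1·y_steel = 59.
→ y_inspection = 9 and y_steel = 5.
bushings enters the basis when its profit ≥ yᵀa₃ = 9·3 + 5·3 = 42.

42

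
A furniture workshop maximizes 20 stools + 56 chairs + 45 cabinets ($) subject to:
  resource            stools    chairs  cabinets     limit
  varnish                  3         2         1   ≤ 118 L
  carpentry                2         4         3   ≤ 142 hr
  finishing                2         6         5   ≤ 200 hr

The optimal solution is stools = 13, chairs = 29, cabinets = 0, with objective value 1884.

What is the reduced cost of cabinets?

-1

Check each constraint at x*: varnish 97/118 (slack 21); carpentry 142/142 (tight); finishing 200/200 (tight).
Slack constraints have shadow price 0 (complementary slackness).
From A_Bᵀ y = c: 2·y_carpentry + 2·y_finishing = 20; 4·y_carpentry + 6·y_finishing = 56.
Solving: y_carpentry = 2, y_finishing = 8.
Reduced cost of cabinets: c₃ − yᵀa₃ = 45 − (2·3 + 8·5) = 45 − 46 = -1.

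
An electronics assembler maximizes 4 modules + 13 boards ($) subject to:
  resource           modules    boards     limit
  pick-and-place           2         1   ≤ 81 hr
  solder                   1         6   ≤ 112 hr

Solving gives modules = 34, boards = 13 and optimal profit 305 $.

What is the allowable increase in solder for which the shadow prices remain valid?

Binding constraints: pick-and-place, solder. The basis is B = [[2,1],[1,6]] with det 11.
Per unit increase in solder, x* moves by d = (-0.0909, 0.1818).
The basis stays optimal until modules reaches 0; allowable increase = 374 hr.

374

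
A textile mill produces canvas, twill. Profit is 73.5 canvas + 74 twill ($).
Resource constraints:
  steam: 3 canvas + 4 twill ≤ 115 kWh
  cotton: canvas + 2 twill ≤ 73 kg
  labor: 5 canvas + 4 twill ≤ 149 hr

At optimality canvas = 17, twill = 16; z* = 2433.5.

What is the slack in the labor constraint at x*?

0

labor used = 5·17 + 4·16 = 149; slack = 149 − 149 = 0.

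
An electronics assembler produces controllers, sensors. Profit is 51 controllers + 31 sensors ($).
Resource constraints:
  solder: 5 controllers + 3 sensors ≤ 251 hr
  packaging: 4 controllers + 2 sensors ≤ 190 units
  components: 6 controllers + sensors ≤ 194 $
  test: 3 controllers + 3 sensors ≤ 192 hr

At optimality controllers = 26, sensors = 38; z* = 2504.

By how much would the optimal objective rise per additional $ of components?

Check each constraint at x*: solder 244/251 (slack 7); packaging 180/190 (slack 10); components 194/194 (tight); test 192/192 (tight).
Slack constraints have shadow price 0 (complementary slackness).
Dual feasibility on the basic columns requires 6·y_components + 3·y_test = 51, 1·y_components + 3·y_test = 31.
→ y_components = 4 and y_test = 9.
Shadow price of components = 4.

4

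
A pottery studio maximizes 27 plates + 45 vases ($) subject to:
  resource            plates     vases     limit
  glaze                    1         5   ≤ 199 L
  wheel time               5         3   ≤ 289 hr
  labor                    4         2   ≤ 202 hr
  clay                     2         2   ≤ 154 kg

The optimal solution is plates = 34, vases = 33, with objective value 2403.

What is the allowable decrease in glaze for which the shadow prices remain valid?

148.5

Binding constraints: glaze, labor. The basis is B = [[1,5],[4,2]] with det -18.
Per unit decrease in glaze, x* moves by d = (0.1111, -0.2222).
The basis stays optimal until vases reaches 0; allowable decrease = 148.5 L.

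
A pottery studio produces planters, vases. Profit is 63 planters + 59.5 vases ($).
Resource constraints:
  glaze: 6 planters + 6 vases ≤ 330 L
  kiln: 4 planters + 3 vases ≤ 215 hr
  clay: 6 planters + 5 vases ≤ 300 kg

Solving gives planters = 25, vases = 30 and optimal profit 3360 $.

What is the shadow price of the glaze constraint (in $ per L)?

Binding: glaze and clay. Non-binding: kiln (25 unused).
Slack constraints have shadow price 0 (complementary slackness).
Dual feasibility on the basic columns requires 6·y_glaze + 6·y_clay = 63, 6·y_glaze + 5·y_clay = 59.5.
Solving: y_glaze = 7, y_clay = 3.5.
Shadow price of glaze = 7.

7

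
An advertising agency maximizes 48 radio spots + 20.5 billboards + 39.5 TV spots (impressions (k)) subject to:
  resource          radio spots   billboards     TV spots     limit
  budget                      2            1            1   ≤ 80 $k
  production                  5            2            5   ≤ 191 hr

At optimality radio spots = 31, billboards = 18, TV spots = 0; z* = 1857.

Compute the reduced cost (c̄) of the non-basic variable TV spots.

Both budget and production are binding at x*.
From A_Bᵀ y = c: 2·y_budget + 5·y_production = 48; 1·y_budget + 2·y_production = 20.5.
→ y_budget = 6.5 and y_production = 7.
Reduced cost of TV spots: c₃ − yᵀa₃ = 39.5 − (6.5·1 + 7·5) = 39.5 − 41.5 = -2.

-2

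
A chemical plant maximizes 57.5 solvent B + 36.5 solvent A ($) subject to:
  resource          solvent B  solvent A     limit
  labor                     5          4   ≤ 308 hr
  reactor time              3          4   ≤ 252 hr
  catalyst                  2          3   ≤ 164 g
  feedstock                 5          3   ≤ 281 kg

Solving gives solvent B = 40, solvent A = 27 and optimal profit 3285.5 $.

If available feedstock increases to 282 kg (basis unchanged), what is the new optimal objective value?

3295

At the optimum: labor uses 308 of 308 (binding); reactor time uses 228 of 252 (slack = 24); catalyst uses 161 of 164 (slack = 3); feedstock uses 281 of 281 (binding).
Since reactor time, catalyst are not tight, their duals are 0.
The binding rows give the dual system: 5·y_labor + 5·y_feedstock = 57.5 and 4·y_labor + 3·y_feedstock = 36.5.
This yields shadow prices y_labor = 2, y_feedstock = 9.5.
Δz = y_feedstock·Δb = 9.5 × (1) = 9.5, so new z* = 3285.5 + 9.5 = 3295.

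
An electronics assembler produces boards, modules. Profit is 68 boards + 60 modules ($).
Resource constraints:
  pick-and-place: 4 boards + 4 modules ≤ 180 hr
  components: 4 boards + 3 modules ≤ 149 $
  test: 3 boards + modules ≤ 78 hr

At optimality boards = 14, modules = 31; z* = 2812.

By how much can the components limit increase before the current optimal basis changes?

Binding constraints: pick-and-place, components. The basis is B = [[4,4],[4,3]] with det -4.
Per unit increase in components, x* moves by d = (1, -1).
The basis stays optimal until test becomes binding; allowable increase = 2.5 $.

2.5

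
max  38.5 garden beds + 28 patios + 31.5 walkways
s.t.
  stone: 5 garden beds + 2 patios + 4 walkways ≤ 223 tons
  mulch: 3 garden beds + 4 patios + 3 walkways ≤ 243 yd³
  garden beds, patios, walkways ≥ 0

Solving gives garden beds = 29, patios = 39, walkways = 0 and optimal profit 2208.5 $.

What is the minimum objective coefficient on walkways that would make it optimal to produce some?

33.5

Both stone and mulch are binding at x*.
Dual feasibility on the basic columns requires 5·y_stone + 3·y_mulch = 38.5, 2·y_stone + 4·y_mulch = 28.
This yields shadow prices y_stone = 5, y_mulch = 4.5.
walkways enters the basis when its profit ≥ yᵀa₃ = 5·4 + 4.5·3 = 33.5.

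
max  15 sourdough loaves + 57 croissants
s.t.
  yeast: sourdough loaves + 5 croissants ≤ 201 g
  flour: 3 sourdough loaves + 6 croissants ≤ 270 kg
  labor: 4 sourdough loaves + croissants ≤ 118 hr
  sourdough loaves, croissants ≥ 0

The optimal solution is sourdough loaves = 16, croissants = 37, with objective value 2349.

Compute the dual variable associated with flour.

2

Check each constraint at x*: yeast 201/201 (tight); flour 270/270 (tight); labor 101/118 (slack 17).
Since labor is not tight, its dual is 0.
Dual feasibility on the basic columns requires 1·y_yeast + 3·y_flour = 15, 5·y_yeast + 6·y_flour = 57.
→ y_yeast = 9 and y_flour = 2.
Shadow price of flour = 2.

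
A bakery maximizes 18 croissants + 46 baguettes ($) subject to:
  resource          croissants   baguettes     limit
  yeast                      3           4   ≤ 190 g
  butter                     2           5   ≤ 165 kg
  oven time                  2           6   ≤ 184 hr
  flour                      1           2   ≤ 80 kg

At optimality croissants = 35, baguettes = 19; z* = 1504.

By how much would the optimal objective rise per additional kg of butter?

8

At the optimum: yeast uses 181 of 190 (slack = 9); butter uses 165 of 165 (binding); oven time uses 184 of 184 (binding); flour uses 73 of 80 (slack = 7).
Slack constraints have shadow price 0 (complementary slackness).
From A_Bᵀ y = c: 2·y_butter + 2·y_oven time = 18; 5·y_butter + 6·y_oven time = 46.
This yields shadow prices y_butter = 8, y_oven time = 1.
Shadow price of butter = 8.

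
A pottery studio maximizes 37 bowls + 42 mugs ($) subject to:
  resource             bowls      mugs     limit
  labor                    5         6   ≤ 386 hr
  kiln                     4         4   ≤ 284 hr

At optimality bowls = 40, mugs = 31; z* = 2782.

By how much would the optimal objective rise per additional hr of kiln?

3

At the optimum: labor uses 386 of 386 (binding); kiln uses 284 of 284 (binding).
From A_Bᵀ y = c: 5·y_labor + 4·y_kiln = 37; 6·y_labor + 4·y_kiln = 42.
→ y_labor = 5 and y_kiln = 3.
Shadow price of kiln = 3.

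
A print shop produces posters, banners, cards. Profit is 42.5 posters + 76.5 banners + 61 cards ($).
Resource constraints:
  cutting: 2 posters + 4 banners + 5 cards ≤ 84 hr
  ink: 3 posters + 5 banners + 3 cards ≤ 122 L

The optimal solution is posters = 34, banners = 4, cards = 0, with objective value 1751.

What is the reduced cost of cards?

-7

At the optimum: cutting uses 84 of 84 (binding); ink uses 122 of 122 (binding).
From A_Bᵀ y = c: 2·y_cutting + 3·y_ink = 42.5; 4·y_cutting + 5·y_ink = 76.5.
This yields shadow prices y_cutting = 8.5, y_ink = 8.5.
Reduced cost of cards: c₃ − yᵀa₃ = 61 − (8.5·5 + 8.5·3) = 61 − 68 = -7.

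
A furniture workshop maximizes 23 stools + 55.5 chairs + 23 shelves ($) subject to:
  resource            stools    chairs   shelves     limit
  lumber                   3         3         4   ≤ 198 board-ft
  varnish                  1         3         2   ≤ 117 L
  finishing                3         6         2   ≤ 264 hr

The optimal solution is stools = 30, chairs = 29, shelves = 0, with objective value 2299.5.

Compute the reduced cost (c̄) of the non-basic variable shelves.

At the optimum: lumber uses 177 of 198 (slack = 21); varnish uses 117 of 117 (binding); finishing uses 264 of 264 (binding).
Since lumber is not tight, its dual is 0.
From A_Bᵀ y = c: 1·y_varnish + 3·y_finishing = 23; 3·y_varnish + 6·y_finishing = 55.5.
→ y_varnish = 9.5 and y_finishing = 4.5.
Reduced cost of shelves: c₃ − yᵀa₃ = 23 − (9.5·2 + 4.5·2) = 23 − 28 = -5.

-5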